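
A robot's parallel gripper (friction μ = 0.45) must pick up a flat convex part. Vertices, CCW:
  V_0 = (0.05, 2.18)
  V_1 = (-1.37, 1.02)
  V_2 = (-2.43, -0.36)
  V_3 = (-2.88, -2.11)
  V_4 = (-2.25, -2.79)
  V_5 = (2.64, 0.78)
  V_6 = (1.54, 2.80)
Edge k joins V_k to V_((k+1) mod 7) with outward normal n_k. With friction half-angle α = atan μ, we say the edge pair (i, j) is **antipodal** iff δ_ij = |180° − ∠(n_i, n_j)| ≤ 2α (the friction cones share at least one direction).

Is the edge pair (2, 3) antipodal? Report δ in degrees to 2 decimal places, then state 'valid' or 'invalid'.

δ = 122.77°, invalid

α = atan 0.45 = 24.23°;  2α = 48.46°
edge 2: e_2 = (-0.45, -1.75);  n_2 = (-0.9685, +0.2490)
edge 3: e_3 = (+0.63, -0.68);  n_3 = (-0.7336, -0.6796)
∠(n_2, n_3) = 57.23°
δ = |180° − 57.23°| = 122.77°
122.77° > 2α = 48.46°  →  invalid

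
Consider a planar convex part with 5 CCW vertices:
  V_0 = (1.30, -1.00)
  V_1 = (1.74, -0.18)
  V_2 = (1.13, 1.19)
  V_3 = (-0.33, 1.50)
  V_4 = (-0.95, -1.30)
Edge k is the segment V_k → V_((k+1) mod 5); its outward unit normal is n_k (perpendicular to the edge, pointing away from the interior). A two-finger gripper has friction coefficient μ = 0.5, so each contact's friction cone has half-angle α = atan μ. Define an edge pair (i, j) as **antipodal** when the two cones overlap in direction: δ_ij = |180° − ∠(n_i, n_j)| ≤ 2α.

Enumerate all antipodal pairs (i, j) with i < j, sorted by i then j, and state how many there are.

count = 3; pairs: (0,3), (1,3), (2,4)

α = atan 0.5 = 26.57°;  2α = 53.13°
n_0 = (+0.8812, -0.4728)
n_1 = (+0.9135, +0.4068)
n_2 = (+0.2077, +0.9782)
n_3 = (-0.9764, +0.2162)
n_4 = (+0.1322, -0.9912)
  (0,1): δ = 127.78°  ·
  (0,2): δ = 73.77°  ·
  (0,3): δ = 15.73°  ✓
  (0,4): δ = 125.81°  ·
  (1,2): δ = 125.99°  ·
  (1,3): δ = 36.49°  ✓
  (1,4): δ = 73.59°  ·
  (2,3): δ = 90.50°  ·
  (2,4): δ = 19.58°  ✓
  (3,4): δ = 69.92°  ·
antipodal pairs: 3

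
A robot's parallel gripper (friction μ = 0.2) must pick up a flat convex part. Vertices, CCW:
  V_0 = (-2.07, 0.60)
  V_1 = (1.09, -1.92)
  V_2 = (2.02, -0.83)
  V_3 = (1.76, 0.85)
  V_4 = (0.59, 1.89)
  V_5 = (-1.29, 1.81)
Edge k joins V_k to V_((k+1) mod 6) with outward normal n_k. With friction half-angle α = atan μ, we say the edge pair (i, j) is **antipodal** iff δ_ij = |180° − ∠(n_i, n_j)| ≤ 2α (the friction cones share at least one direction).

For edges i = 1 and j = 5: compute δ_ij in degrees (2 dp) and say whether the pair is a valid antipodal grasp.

δ = 7.66°, valid

α = atan 0.2 = 11.31°;  2α = 22.62°
edge 1: e_1 = (+0.93, +1.09);  n_1 = (+0.7607, -0.6491)
edge 5: e_5 = (-0.78, -1.21);  n_5 = (-0.8405, +0.5418)
∠(n_1, n_5) = 172.34°
δ = |180° − 172.34°| = 7.66°
7.66° ≤ 2α = 22.62°  →  valid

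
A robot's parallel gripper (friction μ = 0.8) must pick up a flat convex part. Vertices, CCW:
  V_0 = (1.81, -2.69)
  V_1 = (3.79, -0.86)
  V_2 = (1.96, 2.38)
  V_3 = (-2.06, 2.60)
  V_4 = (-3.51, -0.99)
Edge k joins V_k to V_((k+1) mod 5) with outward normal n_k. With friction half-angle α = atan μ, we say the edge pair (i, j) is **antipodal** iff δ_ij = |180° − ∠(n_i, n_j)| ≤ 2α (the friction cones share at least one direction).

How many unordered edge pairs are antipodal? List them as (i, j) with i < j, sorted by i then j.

α = atan 0.8 = 38.66°;  2α = 77.32°
n_0 = (+0.6787, -0.7344)
n_1 = (+0.8707, +0.4918)
n_2 = (+0.0546, +0.9985)
n_3 = (-0.9272, +0.3745)
n_4 = (-0.3044, -0.9525)
  (0,1): δ = 103.29°  ·
  (0,2): δ = 45.88°  ✓
  (0,3): δ = 25.26°  ✓
  (0,4): δ = 119.53°  ·
  (1,2): δ = 122.59°  ·
  (1,3): δ = 51.45°  ✓
  (1,4): δ = 42.82°  ✓
  (2,3): δ = 108.86°  ·
  (2,4): δ = 14.59°  ✓
  (3,4): δ = 85.73°  ·
antipodal pairs: 5

count = 5; pairs: (0,2), (0,3), (1,3), (1,4), (2,4)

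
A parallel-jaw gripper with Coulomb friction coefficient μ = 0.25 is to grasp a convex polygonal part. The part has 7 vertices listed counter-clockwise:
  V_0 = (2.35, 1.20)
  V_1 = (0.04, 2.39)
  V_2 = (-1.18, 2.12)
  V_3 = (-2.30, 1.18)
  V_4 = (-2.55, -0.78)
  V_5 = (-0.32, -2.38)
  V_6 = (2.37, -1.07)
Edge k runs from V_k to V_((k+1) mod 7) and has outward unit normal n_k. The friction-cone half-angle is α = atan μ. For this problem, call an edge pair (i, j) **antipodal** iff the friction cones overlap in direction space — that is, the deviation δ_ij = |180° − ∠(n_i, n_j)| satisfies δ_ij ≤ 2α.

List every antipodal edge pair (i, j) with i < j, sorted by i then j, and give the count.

α = atan 0.25 = 14.04°;  2α = 28.07°
n_0 = (+0.4580, +0.8890)
n_1 = (-0.2161, +0.9764)
n_2 = (-0.6429, +0.7660)
n_3 = (-0.9920, +0.1265)
n_4 = (-0.5830, -0.8125)
n_5 = (+0.4378, -0.8991)
n_6 = (+1.0000, +0.0088)
  (0,1): δ = 140.27°  ·
  (0,2): δ = 112.74°  ·
  (0,3): δ = 70.01°  ·
  (0,4): δ = 8.40°  ✓
  (0,5): δ = 53.22°  ·
  (0,6): δ = 117.76°  ·
  (1,2): δ = 152.47°  ·
  (1,3): δ = 109.75°  ·
  (1,4): δ = 48.14°  ·
  (1,5): δ = 13.49°  ✓
  (1,6): δ = 78.03°  ·
  (2,3): δ = 137.28°  ·
  (2,4): δ = 75.67°  ·
  (2,5): δ = 14.04°  ✓
  (2,6): δ = 50.50°  ·
  (3,4): δ = 118.39°  ·
  (3,5): δ = 56.77°  ·
  (3,6): δ = 7.77°  ✓
  (4,5): δ = 118.38°  ·
  (4,6): δ = 53.84°  ·
  (5,6): δ = 115.46°  ·
antipodal pairs: 4

count = 4; pairs: (0,4), (1,5), (2,5), (3,6)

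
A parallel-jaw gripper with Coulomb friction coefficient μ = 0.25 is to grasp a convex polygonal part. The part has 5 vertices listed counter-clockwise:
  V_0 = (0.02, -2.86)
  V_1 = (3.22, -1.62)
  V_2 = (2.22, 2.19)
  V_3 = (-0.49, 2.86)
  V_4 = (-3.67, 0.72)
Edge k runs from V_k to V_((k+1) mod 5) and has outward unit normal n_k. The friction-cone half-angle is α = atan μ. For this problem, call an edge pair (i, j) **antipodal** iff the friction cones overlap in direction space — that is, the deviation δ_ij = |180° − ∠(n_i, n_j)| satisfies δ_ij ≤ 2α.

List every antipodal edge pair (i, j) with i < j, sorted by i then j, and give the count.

count = 1; pairs: (0,3)

α = atan 0.25 = 14.04°;  2α = 28.07°
n_0 = (+0.3613, -0.9324)
n_1 = (+0.9672, +0.2539)
n_2 = (+0.2400, +0.9708)
n_3 = (-0.5583, +0.8296)
n_4 = (-0.6963, -0.7177)
  (0,1): δ = 96.47°  ·
  (0,2): δ = 35.07°  ·
  (0,3): δ = 12.76°  ✓
  (0,4): δ = 114.69°  ·
  (1,2): δ = 118.59°  ·
  (1,3): δ = 70.77°  ·
  (1,4): δ = 31.16°  ·
  (2,3): δ = 132.17°  ·
  (2,4): δ = 30.25°  ·
  (3,4): δ = 78.07°  ·
antipodal pairs: 1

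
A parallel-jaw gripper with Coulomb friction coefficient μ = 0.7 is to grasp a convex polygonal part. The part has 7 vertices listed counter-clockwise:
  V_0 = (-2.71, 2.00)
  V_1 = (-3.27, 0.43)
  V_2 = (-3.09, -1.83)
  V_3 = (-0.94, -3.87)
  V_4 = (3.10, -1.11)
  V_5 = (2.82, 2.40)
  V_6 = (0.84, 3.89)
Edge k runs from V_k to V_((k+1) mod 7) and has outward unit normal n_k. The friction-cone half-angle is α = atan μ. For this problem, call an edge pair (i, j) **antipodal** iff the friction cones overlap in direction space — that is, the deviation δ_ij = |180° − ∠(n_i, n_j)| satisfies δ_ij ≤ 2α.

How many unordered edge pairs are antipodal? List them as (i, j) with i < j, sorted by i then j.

count = 9; pairs: (0,3), (0,4), (1,3), (1,4), (1,5), (2,4), (2,5), (3,6), (4,6)

α = atan 0.7 = 34.99°;  2α = 69.98°
n_0 = (-0.9419, +0.3360)
n_1 = (-0.9968, -0.0794)
n_2 = (-0.6883, -0.7254)
n_3 = (+0.5641, -0.8257)
n_4 = (+0.9968, +0.0795)
n_5 = (+0.6013, +0.7990)
n_6 = (-0.4699, +0.8827)
  (0,1): δ = 155.82°  ·
  (0,2): δ = 113.87°  ·
  (0,3): δ = 36.03°  ✓
  (0,4): δ = 24.19°  ✓
  (0,5): δ = 72.67°  ·
  (0,6): δ = 137.66°  ·
  (1,2): δ = 138.05°  ·
  (1,3): δ = 60.21°  ✓
  (1,4): δ = 0.01°  ✓
  (1,5): δ = 48.48°  ✓
  (1,6): δ = 113.48°  ·
  (2,3): δ = 102.16°  ·
  (2,4): δ = 41.94°  ✓
  (2,5): δ = 6.53°  ✓
  (2,6): δ = 71.53°  ·
  (3,4): δ = 119.78°  ·
  (3,5): δ = 71.30°  ·
  (3,6): δ = 6.31°  ✓
  (4,5): δ = 131.52°  ·
  (4,6): δ = 66.53°  ✓
  (5,6): δ = 115.01°  ·
antipodal pairs: 9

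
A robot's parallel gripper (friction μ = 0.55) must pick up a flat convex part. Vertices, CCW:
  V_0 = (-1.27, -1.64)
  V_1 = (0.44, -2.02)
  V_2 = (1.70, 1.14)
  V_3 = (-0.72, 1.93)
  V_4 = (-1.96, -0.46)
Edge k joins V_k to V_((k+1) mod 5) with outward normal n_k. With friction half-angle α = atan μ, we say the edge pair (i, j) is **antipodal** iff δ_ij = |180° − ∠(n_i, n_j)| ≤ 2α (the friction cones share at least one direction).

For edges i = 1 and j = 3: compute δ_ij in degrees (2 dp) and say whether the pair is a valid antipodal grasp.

δ = 5.68°, valid

α = atan 0.55 = 28.81°;  2α = 57.62°
edge 1: e_1 = (+1.26, +3.16);  n_1 = (+0.9289, -0.3704)
edge 3: e_3 = (-1.24, -2.39);  n_3 = (-0.8876, +0.4605)
∠(n_1, n_3) = 174.32°
δ = |180° − 174.32°| = 5.68°
5.68° ≤ 2α = 57.62°  →  valid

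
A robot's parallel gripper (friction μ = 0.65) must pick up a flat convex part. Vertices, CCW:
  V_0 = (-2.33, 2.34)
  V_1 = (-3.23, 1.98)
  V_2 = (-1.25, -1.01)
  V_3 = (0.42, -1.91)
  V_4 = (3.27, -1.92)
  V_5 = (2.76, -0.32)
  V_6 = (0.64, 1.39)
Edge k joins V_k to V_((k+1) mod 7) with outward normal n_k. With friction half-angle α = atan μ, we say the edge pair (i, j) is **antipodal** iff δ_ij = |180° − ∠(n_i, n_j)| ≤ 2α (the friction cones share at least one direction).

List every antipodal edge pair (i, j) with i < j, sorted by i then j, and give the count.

count = 10; pairs: (0,2), (0,3), (1,4), (1,5), (1,6), (2,4), (2,5), (2,6), (3,5), (3,6)

α = atan 0.65 = 33.02°;  2α = 66.05°
n_0 = (-0.3714, +0.9285)
n_1 = (-0.8338, -0.5521)
n_2 = (-0.4744, -0.8803)
n_3 = (-0.0035, -1.0000)
n_4 = (+0.9528, +0.3037)
n_5 = (+0.6278, +0.7784)
n_6 = (+0.3047, +0.9525)
  (0,1): δ = 78.29°  ·
  (0,2): δ = 50.12°  ✓
  (0,3): δ = 22.00°  ✓
  (0,4): δ = 85.88°  ·
  (0,5): δ = 119.31°  ·
  (0,6): δ = 140.46°  ·
  (1,2): δ = 151.83°  ·
  (1,3): δ = 123.71°  ·
  (1,4): δ = 15.83°  ✓
  (1,5): δ = 17.60°  ✓
  (1,6): δ = 38.75°  ✓
  (2,3): δ = 151.88°  ·
  (2,4): δ = 44.00°  ✓
  (2,5): δ = 10.57°  ✓
  (2,6): δ = 10.58°  ✓
  (3,4): δ = 72.12°  ·
  (3,5): δ = 38.69°  ✓
  (3,6): δ = 17.54°  ✓
  (4,5): δ = 146.57°  ·
  (4,6): δ = 125.42°  ·
  (5,6): δ = 158.85°  ·
antipodal pairs: 10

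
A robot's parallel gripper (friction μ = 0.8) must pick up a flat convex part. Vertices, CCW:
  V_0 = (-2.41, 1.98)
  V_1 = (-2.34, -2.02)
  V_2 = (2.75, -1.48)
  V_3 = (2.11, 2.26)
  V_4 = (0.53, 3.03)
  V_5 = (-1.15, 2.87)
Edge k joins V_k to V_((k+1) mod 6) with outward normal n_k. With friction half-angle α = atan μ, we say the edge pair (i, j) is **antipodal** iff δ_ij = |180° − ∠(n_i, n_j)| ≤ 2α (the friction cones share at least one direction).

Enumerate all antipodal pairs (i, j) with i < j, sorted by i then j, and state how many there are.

α = atan 0.8 = 38.66°;  2α = 77.32°
n_0 = (-0.9998, -0.0175)
n_1 = (+0.1055, -0.9944)
n_2 = (+0.9857, +0.1687)
n_3 = (+0.4381, +0.8989)
n_4 = (-0.0948, +0.9955)
n_5 = (-0.5769, +0.8168)
  (0,1): δ = 84.95°  ·
  (0,2): δ = 8.71°  ✓
  (0,3): δ = 63.02°  ✓
  (0,4): δ = 94.44°  ·
  (0,5): δ = 124.23°  ·
  (1,2): δ = 86.35°  ·
  (1,3): δ = 32.04°  ✓
  (1,4): δ = 0.62°  ✓
  (1,5): δ = 29.18°  ✓
  (2,3): δ = 125.69°  ·
  (2,4): δ = 94.27°  ·
  (2,5): δ = 64.48°  ✓
  (3,4): δ = 148.58°  ·
  (3,5): δ = 118.78°  ·
  (4,5): δ = 150.20°  ·
antipodal pairs: 6

count = 6; pairs: (0,2), (0,3), (1,3), (1,4), (1,5), (2,5)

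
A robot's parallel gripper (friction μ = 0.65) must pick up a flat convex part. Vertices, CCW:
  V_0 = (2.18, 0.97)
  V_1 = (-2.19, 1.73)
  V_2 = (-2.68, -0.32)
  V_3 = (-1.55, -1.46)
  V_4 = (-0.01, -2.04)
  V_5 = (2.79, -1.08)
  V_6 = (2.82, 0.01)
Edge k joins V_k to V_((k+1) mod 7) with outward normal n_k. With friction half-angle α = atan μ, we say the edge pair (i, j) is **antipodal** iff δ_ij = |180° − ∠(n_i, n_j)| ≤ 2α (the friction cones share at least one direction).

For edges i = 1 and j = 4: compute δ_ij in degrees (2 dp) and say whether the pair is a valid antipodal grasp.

α = atan 0.65 = 33.02°;  2α = 66.05°
edge 1: e_1 = (-0.49, -2.05);  n_1 = (-0.9726, +0.2325)
edge 4: e_4 = (+2.80, +0.96);  n_4 = (+0.3243, -0.9459)
∠(n_1, n_4) = 122.37°
δ = |180° − 122.37°| = 57.63°
57.63° ≤ 2α = 66.05°  →  valid

δ = 57.63°, valid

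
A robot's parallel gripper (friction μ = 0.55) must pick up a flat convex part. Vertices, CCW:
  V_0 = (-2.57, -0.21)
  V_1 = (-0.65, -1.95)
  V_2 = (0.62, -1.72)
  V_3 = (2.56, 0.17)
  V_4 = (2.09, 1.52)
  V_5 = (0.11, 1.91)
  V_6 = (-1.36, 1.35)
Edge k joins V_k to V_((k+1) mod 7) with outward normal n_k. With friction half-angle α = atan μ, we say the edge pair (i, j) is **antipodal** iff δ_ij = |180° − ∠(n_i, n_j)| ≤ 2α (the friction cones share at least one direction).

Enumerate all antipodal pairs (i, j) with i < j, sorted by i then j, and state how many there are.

count = 9; pairs: (0,3), (0,4), (1,4), (1,5), (1,6), (2,4), (2,5), (2,6), (3,6)

α = atan 0.55 = 28.81°;  2α = 57.62°
n_0 = (-0.6715, -0.7410)
n_1 = (+0.1782, -0.9840)
n_2 = (+0.6978, -0.7163)
n_3 = (+0.9444, +0.3288)
n_4 = (+0.1933, +0.9811)
n_5 = (-0.3560, +0.9345)
n_6 = (-0.7902, +0.6129)
  (0,1): δ = 127.55°  ·
  (0,2): δ = 93.56°  ·
  (0,3): δ = 28.62°  ✓
  (0,4): δ = 31.04°  ✓
  (0,5): δ = 63.04°  ·
  (0,6): δ = 94.39°  ·
  (1,2): δ = 146.01°  ·
  (1,3): δ = 81.07°  ·
  (1,4): δ = 21.41°  ✓
  (1,5): δ = 10.59°  ✓
  (1,6): δ = 41.94°  ✓
  (2,3): δ = 115.06°  ·
  (2,4): δ = 55.39°  ✓
  (2,5): δ = 23.40°  ✓
  (2,6): δ = 7.95°  ✓
  (3,4): δ = 120.34°  ·
  (3,5): δ = 88.34°  ·
  (3,6): δ = 56.99°  ✓
  (4,5): δ = 148.00°  ·
  (4,6): δ = 116.66°  ·
  (5,6): δ = 148.65°  ·
antipodal pairs: 9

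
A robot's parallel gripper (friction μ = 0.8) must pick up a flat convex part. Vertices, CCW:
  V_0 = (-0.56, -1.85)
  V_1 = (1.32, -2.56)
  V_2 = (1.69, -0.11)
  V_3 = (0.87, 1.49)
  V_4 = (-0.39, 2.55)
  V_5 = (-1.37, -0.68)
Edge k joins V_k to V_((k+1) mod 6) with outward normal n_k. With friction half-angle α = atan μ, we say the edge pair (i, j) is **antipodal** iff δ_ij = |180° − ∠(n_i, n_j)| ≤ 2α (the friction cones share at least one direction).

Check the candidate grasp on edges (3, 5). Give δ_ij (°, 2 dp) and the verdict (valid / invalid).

δ = 15.23°, valid

α = atan 0.8 = 38.66°;  2α = 77.32°
edge 3: e_3 = (-1.26, +1.06);  n_3 = (+0.6438, +0.7652)
edge 5: e_5 = (+0.81, -1.17);  n_5 = (-0.8222, -0.5692)
∠(n_3, n_5) = 164.77°
δ = |180° − 164.77°| = 15.23°
15.23° ≤ 2α = 77.32°  →  valid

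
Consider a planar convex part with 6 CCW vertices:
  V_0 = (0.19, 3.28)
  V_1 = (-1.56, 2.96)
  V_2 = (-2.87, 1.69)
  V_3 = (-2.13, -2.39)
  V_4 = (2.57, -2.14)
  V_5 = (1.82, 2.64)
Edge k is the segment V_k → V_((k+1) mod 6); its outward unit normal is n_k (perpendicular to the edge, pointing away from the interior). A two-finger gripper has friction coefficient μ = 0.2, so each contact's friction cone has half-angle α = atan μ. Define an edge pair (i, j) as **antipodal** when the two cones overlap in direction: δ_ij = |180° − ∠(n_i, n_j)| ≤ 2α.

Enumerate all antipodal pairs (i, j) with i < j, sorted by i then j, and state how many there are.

count = 2; pairs: (0,3), (2,4)

α = atan 0.2 = 11.31°;  2α = 22.62°
n_0 = (-0.1799, +0.9837)
n_1 = (-0.6961, +0.7180)
n_2 = (-0.9839, -0.1785)
n_3 = (+0.0531, -0.9986)
n_4 = (+0.9879, +0.1550)
n_5 = (+0.3655, +0.9308)
  (0,1): δ = 146.25°  ·
  (0,2): δ = 90.08°  ·
  (0,3): δ = 7.32°  ✓
  (0,4): δ = 88.55°  ·
  (0,5): δ = 148.20°  ·
  (1,2): δ = 123.83°  ·
  (1,3): δ = 41.07°  ·
  (1,4): δ = 54.81°  ·
  (1,5): δ = 114.45°  ·
  (2,3): δ = 97.24°  ·
  (2,4): δ = 1.36°  ✓
  (2,5): δ = 58.28°  ·
  (3,4): δ = 84.13°  ·
  (3,5): δ = 24.48°  ·
  (4,5): δ = 120.35°  ·
antipodal pairs: 2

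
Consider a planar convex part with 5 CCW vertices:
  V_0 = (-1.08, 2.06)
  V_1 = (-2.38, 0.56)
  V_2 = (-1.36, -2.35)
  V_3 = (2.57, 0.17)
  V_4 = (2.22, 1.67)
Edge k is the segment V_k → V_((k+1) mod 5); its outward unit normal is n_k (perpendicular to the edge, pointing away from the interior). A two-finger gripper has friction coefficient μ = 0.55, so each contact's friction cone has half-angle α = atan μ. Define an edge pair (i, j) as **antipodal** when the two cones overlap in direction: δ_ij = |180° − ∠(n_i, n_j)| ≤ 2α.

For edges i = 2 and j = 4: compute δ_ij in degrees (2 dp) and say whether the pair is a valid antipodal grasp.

δ = 39.41°, valid

α = atan 0.55 = 28.81°;  2α = 57.62°
edge 2: e_2 = (+3.93, +2.52);  n_2 = (+0.5398, -0.8418)
edge 4: e_4 = (-3.30, +0.39);  n_4 = (+0.1174, +0.9931)
∠(n_2, n_4) = 140.59°
δ = |180° − 140.59°| = 39.41°
39.41° ≤ 2α = 57.62°  →  valid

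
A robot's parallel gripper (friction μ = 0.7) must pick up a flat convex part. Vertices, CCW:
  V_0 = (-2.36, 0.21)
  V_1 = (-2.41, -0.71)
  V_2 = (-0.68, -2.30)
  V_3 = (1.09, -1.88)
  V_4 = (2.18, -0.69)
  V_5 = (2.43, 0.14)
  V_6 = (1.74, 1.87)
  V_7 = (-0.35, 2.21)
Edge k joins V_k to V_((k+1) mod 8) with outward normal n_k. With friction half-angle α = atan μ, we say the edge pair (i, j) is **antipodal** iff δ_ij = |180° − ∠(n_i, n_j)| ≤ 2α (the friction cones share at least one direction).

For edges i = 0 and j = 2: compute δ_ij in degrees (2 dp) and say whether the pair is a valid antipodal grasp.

δ = 73.54°, invalid

α = atan 0.7 = 34.99°;  2α = 69.98°
edge 0: e_0 = (-0.05, -0.92);  n_0 = (-0.9985, +0.0543)
edge 2: e_2 = (+1.77, +0.42);  n_2 = (+0.2309, -0.9730)
∠(n_0, n_2) = 106.46°
δ = |180° − 106.46°| = 73.54°
73.54° > 2α = 69.98°  →  invalid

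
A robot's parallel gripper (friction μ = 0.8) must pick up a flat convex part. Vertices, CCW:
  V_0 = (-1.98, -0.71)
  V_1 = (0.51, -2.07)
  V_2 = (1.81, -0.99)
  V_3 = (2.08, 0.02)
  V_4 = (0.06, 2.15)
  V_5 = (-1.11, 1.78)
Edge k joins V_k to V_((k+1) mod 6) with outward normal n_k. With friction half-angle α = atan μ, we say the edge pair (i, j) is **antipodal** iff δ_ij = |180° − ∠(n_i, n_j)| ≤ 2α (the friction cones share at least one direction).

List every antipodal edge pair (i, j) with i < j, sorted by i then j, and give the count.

count = 8; pairs: (0,2), (0,3), (0,4), (1,4), (1,5), (2,4), (2,5), (3,5)

α = atan 0.8 = 38.66°;  2α = 77.32°
n_0 = (-0.4793, -0.8776)
n_1 = (+0.6390, -0.7692)
n_2 = (+0.9661, -0.2583)
n_3 = (+0.7256, +0.6881)
n_4 = (-0.3015, +0.9535)
n_5 = (-0.9440, +0.3298)
  (0,1): δ = 111.64°  ·
  (0,2): δ = 76.32°  ✓
  (0,3): δ = 17.88°  ✓
  (0,4): δ = 46.19°  ✓
  (0,5): δ = 99.38°  ·
  (1,2): δ = 144.69°  ·
  (1,3): δ = 86.24°  ·
  (1,4): δ = 22.17°  ✓
  (1,5): δ = 31.02°  ✓
  (2,3): δ = 121.55°  ·
  (2,4): δ = 57.48°  ✓
  (2,5): δ = 4.29°  ✓
  (3,4): δ = 115.93°  ·
  (3,5): δ = 62.74°  ✓
  (4,5): δ = 126.81°  ·
antipodal pairs: 8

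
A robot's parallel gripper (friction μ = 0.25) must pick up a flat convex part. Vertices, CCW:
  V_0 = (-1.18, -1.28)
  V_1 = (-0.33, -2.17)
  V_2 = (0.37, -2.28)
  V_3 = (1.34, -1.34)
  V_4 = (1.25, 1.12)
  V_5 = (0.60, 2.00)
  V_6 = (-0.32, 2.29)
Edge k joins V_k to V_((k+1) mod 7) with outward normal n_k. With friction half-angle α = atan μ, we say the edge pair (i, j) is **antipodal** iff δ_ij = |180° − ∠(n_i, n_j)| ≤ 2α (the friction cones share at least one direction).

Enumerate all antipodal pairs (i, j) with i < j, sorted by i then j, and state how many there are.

count = 3; pairs: (0,4), (1,5), (3,6)

α = atan 0.25 = 14.04°;  2α = 28.07°
n_0 = (-0.7232, -0.6907)
n_1 = (-0.1552, -0.9879)
n_2 = (+0.6959, -0.7181)
n_3 = (+0.9993, +0.0366)
n_4 = (+0.8044, +0.5941)
n_5 = (+0.3006, +0.9537)
n_6 = (-0.9722, +0.2342)
  (0,1): δ = 142.61°  ·
  (0,2): δ = 89.58°  ·
  (0,3): δ = 41.59°  ·
  (0,4): δ = 7.23°  ✓
  (0,5): δ = 28.82°  ·
  (0,6): δ = 122.77°  ·
  (1,2): δ = 126.97°  ·
  (1,3): δ = 78.97°  ·
  (1,4): δ = 44.62°  ·
  (1,5): δ = 8.57°  ✓
  (1,6): δ = 85.39°  ·
  (2,3): δ = 132.00°  ·
  (2,4): δ = 97.65°  ·
  (2,5): δ = 61.60°  ·
  (2,6): δ = 32.36°  ·
  (3,4): δ = 145.64°  ·
  (3,5): δ = 109.59°  ·
  (3,6): δ = 15.64°  ✓
  (4,5): δ = 143.95°  ·
  (4,6): δ = 50.00°  ·
  (5,6): δ = 86.05°  ·
antipodal pairs: 3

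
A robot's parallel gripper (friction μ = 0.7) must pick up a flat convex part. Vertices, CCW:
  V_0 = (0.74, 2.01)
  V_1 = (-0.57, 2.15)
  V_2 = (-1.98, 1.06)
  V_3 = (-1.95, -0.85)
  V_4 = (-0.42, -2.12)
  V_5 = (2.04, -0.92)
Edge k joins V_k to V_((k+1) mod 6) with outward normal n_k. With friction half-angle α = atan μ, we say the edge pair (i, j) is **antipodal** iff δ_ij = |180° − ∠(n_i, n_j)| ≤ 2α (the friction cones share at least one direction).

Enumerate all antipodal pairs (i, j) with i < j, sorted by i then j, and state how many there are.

α = atan 0.7 = 34.99°;  2α = 69.98°
n_0 = (+0.1063, +0.9943)
n_1 = (-0.6116, +0.7912)
n_2 = (-0.9999, -0.0157)
n_3 = (-0.6387, -0.7695)
n_4 = (+0.4384, -0.8988)
n_5 = (+0.9141, +0.4056)
  (0,1): δ = 136.19°  ·
  (0,2): δ = 83.00°  ·
  (0,3): δ = 33.59°  ✓
  (0,4): δ = 32.10°  ✓
  (0,5): δ = 120.03°  ·
  (1,2): δ = 126.81°  ·
  (1,3): δ = 77.40°  ·
  (1,4): δ = 11.70°  ✓
  (1,5): δ = 76.22°  ·
  (2,3): δ = 130.59°  ·
  (2,4): δ = 64.90°  ✓
  (2,5): δ = 23.03°  ✓
  (3,4): δ = 114.30°  ·
  (3,5): δ = 26.38°  ✓
  (4,5): δ = 92.08°  ·
antipodal pairs: 6

count = 6; pairs: (0,3), (0,4), (1,4), (2,4), (2,5), (3,5)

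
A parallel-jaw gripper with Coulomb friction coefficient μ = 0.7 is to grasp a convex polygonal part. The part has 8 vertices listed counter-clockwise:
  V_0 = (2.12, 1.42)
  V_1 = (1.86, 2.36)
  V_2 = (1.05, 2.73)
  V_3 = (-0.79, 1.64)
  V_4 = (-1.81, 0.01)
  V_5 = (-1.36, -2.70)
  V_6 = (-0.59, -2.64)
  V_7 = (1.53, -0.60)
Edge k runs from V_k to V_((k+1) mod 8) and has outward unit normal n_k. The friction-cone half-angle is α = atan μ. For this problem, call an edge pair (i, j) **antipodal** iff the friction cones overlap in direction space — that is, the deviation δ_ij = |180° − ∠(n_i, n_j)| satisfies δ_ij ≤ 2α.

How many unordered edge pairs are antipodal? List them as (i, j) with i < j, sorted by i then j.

count = 13; pairs: (0,3), (0,4), (1,4), (1,5), (1,6), (2,5), (2,6), (2,7), (3,5), (3,6), (3,7), (4,6), (4,7)

α = atan 0.7 = 34.99°;  2α = 69.98°
n_0 = (+0.9638, +0.2666)
n_1 = (+0.4155, +0.9096)
n_2 = (-0.5097, +0.8604)
n_3 = (-0.8477, +0.5305)
n_4 = (-0.9865, -0.1638)
n_5 = (+0.0777, -0.9970)
n_6 = (+0.6934, -0.7206)
n_7 = (+0.9599, -0.2804)
  (0,1): δ = 130.01°  ·
  (0,2): δ = 74.82°  ·
  (0,3): δ = 47.50°  ✓
  (0,4): δ = 6.03°  ✓
  (0,5): δ = 78.99°  ·
  (0,6): δ = 118.44°  ·
  (0,7): δ = 148.26°  ·
  (1,2): δ = 124.81°  ·
  (1,3): δ = 97.49°  ·
  (1,4): δ = 56.02°  ✓
  (1,5): δ = 29.01°  ✓
  (1,6): δ = 68.45°  ✓
  (1,7): δ = 98.27°  ·
  (2,3): δ = 152.68°  ·
  (2,4): δ = 111.21°  ·
  (2,5): δ = 26.19°  ✓
  (2,6): δ = 13.26°  ✓
  (2,7): δ = 43.08°  ✓
  (3,4): δ = 138.53°  ·
  (3,5): δ = 53.51°  ✓
  (3,6): δ = 14.06°  ✓
  (3,7): δ = 15.75°  ✓
  (4,5): δ = 94.97°  ·
  (4,6): δ = 55.53°  ✓
  (4,7): δ = 25.71°  ✓
  (5,6): δ = 140.56°  ·
  (5,7): δ = 110.74°  ·
  (6,7): δ = 150.18°  ·
antipodal pairs: 13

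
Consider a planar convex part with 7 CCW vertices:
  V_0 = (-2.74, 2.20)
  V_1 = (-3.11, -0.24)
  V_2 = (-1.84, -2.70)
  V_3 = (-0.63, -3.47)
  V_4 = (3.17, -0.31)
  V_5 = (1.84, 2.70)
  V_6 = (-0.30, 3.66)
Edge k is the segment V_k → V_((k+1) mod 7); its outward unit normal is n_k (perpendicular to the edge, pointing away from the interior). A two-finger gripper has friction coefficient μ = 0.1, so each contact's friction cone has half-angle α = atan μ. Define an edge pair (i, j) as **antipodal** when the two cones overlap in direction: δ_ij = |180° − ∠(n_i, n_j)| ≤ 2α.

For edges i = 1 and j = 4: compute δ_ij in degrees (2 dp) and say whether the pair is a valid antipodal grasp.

δ = 3.47°, valid

α = atan 0.1 = 5.71°;  2α = 11.42°
edge 1: e_1 = (+1.27, -2.46);  n_1 = (-0.8886, -0.4587)
edge 4: e_4 = (-1.33, +3.01);  n_4 = (+0.9147, +0.4042)
∠(n_1, n_4) = 176.53°
δ = |180° − 176.53°| = 3.47°
3.47° ≤ 2α = 11.42°  →  valid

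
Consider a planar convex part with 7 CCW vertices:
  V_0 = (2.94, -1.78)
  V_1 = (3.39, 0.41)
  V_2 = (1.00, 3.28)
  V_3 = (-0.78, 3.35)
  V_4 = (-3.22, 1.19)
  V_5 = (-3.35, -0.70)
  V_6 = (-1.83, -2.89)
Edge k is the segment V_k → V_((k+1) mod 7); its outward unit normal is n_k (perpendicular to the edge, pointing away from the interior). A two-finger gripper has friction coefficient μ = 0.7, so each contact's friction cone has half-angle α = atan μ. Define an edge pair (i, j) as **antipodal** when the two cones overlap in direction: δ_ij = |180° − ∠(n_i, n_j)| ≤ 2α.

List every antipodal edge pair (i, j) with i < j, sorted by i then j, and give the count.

count = 9; pairs: (0,3), (0,4), (0,5), (1,4), (1,5), (1,6), (2,5), (2,6), (3,6)

α = atan 0.7 = 34.99°;  2α = 69.98°
n_0 = (+0.9795, -0.2013)
n_1 = (+0.7684, +0.6399)
n_2 = (+0.0393, +0.9992)
n_3 = (-0.6628, +0.7488)
n_4 = (-0.9976, +0.0686)
n_5 = (-0.8215, -0.5702)
n_6 = (+0.2266, -0.9740)
  (0,1): δ = 128.60°  ·
  (0,2): δ = 80.64°  ·
  (0,3): δ = 36.87°  ✓
  (0,4): δ = 7.68°  ✓
  (0,5): δ = 46.37°  ✓
  (0,6): δ = 114.71°  ·
  (1,2): δ = 132.04°  ·
  (1,3): δ = 88.27°  ·
  (1,4): δ = 43.72°  ✓
  (1,5): δ = 5.02°  ✓
  (1,6): δ = 63.31°  ✓
  (2,3): δ = 136.23°  ·
  (2,4): δ = 91.68°  ·
  (2,5): δ = 52.98°  ✓
  (2,6): δ = 15.35°  ✓
  (3,4): δ = 135.45°  ·
  (3,5): δ = 96.75°  ·
  (3,6): δ = 28.42°  ✓
  (4,5): δ = 141.30°  ·
  (4,6): δ = 72.97°  ·
  (5,6): δ = 111.66°  ·
antipodal pairs: 9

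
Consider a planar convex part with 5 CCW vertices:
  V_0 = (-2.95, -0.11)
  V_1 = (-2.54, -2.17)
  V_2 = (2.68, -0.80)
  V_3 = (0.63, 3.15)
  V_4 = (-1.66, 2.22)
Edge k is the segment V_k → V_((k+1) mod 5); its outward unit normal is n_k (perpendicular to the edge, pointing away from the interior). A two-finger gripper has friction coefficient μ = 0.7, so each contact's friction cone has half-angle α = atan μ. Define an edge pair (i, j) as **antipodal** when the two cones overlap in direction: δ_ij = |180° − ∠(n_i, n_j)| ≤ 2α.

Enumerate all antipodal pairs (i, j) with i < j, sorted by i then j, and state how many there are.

α = atan 0.7 = 34.99°;  2α = 69.98°
n_0 = (-0.9808, -0.1952)
n_1 = (+0.2539, -0.9672)
n_2 = (+0.8876, +0.4606)
n_3 = (-0.3763, +0.9265)
n_4 = (-0.8749, +0.4844)
  (0,1): δ = 86.55°  ·
  (0,2): δ = 16.17°  ✓
  (0,3): δ = 100.85°  ·
  (0,4): δ = 139.77°  ·
  (1,2): δ = 77.28°  ·
  (1,3): δ = 7.40°  ✓
  (1,4): δ = 46.32°  ✓
  (2,3): δ = 95.33°  ·
  (2,4): δ = 56.40°  ✓
  (3,4): δ = 141.07°  ·
antipodal pairs: 4

count = 4; pairs: (0,2), (1,3), (1,4), (2,4)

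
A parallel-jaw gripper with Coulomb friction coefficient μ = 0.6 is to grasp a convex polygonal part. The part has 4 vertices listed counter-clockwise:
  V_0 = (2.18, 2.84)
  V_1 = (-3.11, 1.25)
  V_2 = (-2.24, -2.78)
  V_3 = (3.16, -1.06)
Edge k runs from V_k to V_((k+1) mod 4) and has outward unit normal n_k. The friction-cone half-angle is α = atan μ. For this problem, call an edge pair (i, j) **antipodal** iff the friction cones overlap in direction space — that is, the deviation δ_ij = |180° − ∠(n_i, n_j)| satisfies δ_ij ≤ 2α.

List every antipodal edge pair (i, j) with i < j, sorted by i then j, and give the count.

count = 2; pairs: (0,2), (1,3)

α = atan 0.6 = 30.96°;  2α = 61.93°
n_0 = (-0.2878, +0.9577)
n_1 = (-0.9775, -0.2110)
n_2 = (+0.3035, -0.9528)
n_3 = (+0.9698, +0.2437)
  (0,1): δ = 94.55°  ·
  (0,2): δ = 0.94°  ✓
  (0,3): δ = 87.38°  ·
  (1,2): δ = 84.51°  ·
  (1,3): δ = 1.92°  ✓
  (2,3): δ = 93.56°  ·
antipodal pairs: 2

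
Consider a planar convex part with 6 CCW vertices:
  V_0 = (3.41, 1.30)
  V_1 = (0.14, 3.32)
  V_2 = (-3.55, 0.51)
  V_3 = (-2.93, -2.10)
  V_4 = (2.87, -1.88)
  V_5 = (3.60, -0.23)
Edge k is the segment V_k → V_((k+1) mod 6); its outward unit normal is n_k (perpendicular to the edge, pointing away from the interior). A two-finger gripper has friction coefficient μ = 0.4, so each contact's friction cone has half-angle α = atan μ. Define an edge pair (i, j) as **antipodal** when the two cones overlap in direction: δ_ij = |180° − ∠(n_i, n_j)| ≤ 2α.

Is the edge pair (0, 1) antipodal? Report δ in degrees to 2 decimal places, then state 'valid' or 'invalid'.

α = atan 0.4 = 21.80°;  2α = 43.60°
edge 0: e_0 = (-3.27, +2.02);  n_0 = (+0.5255, +0.8508)
edge 1: e_1 = (-3.69, -2.81);  n_1 = (-0.6058, +0.7956)
∠(n_0, n_1) = 69.00°
δ = |180° − 69.00°| = 111.00°
111.00° > 2α = 43.60°  →  invalid

δ = 111.00°, invalid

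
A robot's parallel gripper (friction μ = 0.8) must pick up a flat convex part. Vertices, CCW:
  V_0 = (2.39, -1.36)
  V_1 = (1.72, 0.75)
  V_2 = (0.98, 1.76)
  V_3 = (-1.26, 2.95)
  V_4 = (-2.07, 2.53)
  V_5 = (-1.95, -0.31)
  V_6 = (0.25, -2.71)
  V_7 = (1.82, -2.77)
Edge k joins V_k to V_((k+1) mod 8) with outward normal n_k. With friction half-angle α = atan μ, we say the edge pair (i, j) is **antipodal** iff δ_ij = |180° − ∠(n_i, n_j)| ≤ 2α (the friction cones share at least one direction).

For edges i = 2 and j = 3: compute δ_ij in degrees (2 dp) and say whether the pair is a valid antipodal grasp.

α = atan 0.8 = 38.66°;  2α = 77.32°
edge 2: e_2 = (-2.24, +1.19);  n_2 = (+0.4692, +0.8831)
edge 3: e_3 = (-0.81, -0.42);  n_3 = (-0.4603, +0.8878)
∠(n_2, n_3) = 55.39°
δ = |180° − 55.39°| = 124.61°
124.61° > 2α = 77.32°  →  invalid

δ = 124.61°, invalid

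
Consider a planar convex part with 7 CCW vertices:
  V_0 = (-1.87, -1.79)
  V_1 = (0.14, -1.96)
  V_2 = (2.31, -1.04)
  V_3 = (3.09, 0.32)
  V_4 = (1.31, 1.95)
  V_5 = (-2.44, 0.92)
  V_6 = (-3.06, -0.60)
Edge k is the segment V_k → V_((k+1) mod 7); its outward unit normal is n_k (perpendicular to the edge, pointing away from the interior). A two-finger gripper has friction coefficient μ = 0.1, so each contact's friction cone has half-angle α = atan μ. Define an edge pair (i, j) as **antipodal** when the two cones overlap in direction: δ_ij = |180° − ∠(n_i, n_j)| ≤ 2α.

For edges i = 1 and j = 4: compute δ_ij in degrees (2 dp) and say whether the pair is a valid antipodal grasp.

δ = 7.62°, valid

α = atan 0.1 = 5.71°;  2α = 11.42°
edge 1: e_1 = (+2.17, +0.92);  n_1 = (+0.3903, -0.9207)
edge 4: e_4 = (-3.75, -1.03);  n_4 = (-0.2649, +0.9643)
∠(n_1, n_4) = 172.38°
δ = |180° − 172.38°| = 7.62°
7.62° ≤ 2α = 11.42°  →  valid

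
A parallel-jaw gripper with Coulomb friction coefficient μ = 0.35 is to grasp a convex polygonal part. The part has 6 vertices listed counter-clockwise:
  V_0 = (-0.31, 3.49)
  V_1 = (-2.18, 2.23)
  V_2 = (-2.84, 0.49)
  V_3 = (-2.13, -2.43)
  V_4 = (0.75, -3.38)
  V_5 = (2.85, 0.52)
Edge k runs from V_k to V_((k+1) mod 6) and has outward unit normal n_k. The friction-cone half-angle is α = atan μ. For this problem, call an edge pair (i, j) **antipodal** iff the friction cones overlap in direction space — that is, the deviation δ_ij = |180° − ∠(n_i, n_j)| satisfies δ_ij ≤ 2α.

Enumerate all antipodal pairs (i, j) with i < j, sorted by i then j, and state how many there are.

α = atan 0.35 = 19.29°;  2α = 38.58°
n_0 = (-0.5588, +0.8293)
n_1 = (-0.9350, +0.3547)
n_2 = (-0.9717, -0.2363)
n_3 = (-0.3133, -0.9497)
n_4 = (+0.8805, -0.4741)
n_5 = (+0.6849, +0.7287)
  (0,1): δ = 144.74°  ·
  (0,2): δ = 110.31°  ·
  (0,3): δ = 52.23°  ·
  (0,4): δ = 27.73°  ✓
  (0,5): δ = 102.80°  ·
  (1,2): δ = 145.56°  ·
  (1,3): δ = 87.48°  ·
  (1,4): δ = 7.53°  ✓
  (1,5): δ = 67.55°  ·
  (2,3): δ = 121.92°  ·
  (2,4): δ = 41.97°  ·
  (2,5): δ = 33.11°  ✓
  (3,4): δ = 100.05°  ·
  (3,5): δ = 24.97°  ✓
  (4,5): δ = 104.92°  ·
antipodal pairs: 4

count = 4; pairs: (0,4), (1,4), (2,5), (3,5)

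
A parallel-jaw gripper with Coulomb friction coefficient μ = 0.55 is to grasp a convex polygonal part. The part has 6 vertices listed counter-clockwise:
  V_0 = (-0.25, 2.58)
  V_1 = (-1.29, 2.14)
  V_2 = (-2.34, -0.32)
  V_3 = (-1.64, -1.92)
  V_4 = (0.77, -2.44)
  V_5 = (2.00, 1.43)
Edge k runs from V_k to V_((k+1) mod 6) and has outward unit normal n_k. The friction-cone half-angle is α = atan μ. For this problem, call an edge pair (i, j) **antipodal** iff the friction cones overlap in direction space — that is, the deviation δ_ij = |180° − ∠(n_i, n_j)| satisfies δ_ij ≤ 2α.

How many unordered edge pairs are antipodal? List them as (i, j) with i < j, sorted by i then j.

count = 6; pairs: (0,3), (0,4), (1,4), (2,4), (2,5), (3,5)

α = atan 0.55 = 28.81°;  2α = 57.62°
n_0 = (-0.3896, +0.9210)
n_1 = (-0.9197, +0.3926)
n_2 = (-0.9162, -0.4008)
n_3 = (-0.2109, -0.9775)
n_4 = (+0.9530, -0.3029)
n_5 = (+0.4551, +0.8904)
  (0,1): δ = 136.05°  ·
  (0,2): δ = 89.30°  ·
  (0,3): δ = 35.11°  ✓
  (0,4): δ = 49.44°  ✓
  (0,5): δ = 130.00°  ·
  (1,2): δ = 133.26°  ·
  (1,3): δ = 79.06°  ·
  (1,4): δ = 5.48°  ✓
  (1,5): δ = 86.04°  ·
  (2,3): δ = 125.81°  ·
  (2,4): δ = 41.26°  ✓
  (2,5): δ = 39.30°  ✓
  (3,4): δ = 95.46°  ·
  (3,5): δ = 14.90°  ✓
  (4,5): δ = 99.44°  ·
antipodal pairs: 6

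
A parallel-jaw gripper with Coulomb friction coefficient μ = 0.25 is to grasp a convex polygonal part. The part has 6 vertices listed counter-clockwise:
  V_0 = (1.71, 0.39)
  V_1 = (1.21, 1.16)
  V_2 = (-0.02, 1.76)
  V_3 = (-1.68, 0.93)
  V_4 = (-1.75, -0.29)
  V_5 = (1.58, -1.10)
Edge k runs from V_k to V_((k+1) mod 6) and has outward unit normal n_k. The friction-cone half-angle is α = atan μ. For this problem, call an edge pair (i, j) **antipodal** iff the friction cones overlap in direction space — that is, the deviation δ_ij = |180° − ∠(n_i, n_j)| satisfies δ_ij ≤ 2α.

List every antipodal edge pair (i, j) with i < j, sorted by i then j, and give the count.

α = atan 0.25 = 14.04°;  2α = 28.07°
n_0 = (+0.8387, +0.5446)
n_1 = (+0.4384, +0.8988)
n_2 = (-0.4472, +0.8944)
n_3 = (-0.9984, +0.0573)
n_4 = (-0.2364, -0.9717)
n_5 = (+0.9962, -0.0869)
  (0,1): δ = 149.00°  ·
  (0,2): δ = 96.43°  ·
  (0,3): δ = 36.28°  ·
  (0,4): δ = 43.33°  ·
  (0,5): δ = 142.02°  ·
  (1,2): δ = 127.43°  ·
  (1,3): δ = 67.28°  ·
  (1,4): δ = 12.33°  ✓
  (1,5): δ = 111.02°  ·
  (2,3): δ = 119.85°  ·
  (2,4): δ = 40.24°  ·
  (2,5): δ = 58.45°  ·
  (3,4): δ = 100.39°  ·
  (3,5): δ = 1.70°  ✓
  (4,5): δ = 81.32°  ·
antipodal pairs: 2

count = 2; pairs: (1,4), (3,5)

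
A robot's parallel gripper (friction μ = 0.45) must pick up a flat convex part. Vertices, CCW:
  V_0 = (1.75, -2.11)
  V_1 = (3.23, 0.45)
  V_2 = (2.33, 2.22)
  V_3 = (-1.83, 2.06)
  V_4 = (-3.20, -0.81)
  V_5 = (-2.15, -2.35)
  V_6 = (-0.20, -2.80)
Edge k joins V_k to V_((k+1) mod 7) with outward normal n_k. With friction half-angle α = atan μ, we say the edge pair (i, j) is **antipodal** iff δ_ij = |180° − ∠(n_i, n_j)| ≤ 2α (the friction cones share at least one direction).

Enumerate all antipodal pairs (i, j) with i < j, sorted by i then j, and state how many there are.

α = atan 0.45 = 24.23°;  2α = 48.46°
n_0 = (+0.8657, -0.5005)
n_1 = (+0.8914, +0.4532)
n_2 = (-0.0384, +0.9993)
n_3 = (-0.9025, +0.4308)
n_4 = (-0.8262, -0.5633)
n_5 = (-0.2249, -0.9744)
n_6 = (+0.3336, -0.9427)
  (0,1): δ = 123.01°  ·
  (0,2): δ = 57.76°  ·
  (0,3): δ = 4.52°  ✓
  (0,4): δ = 64.32°  ·
  (0,5): δ = 107.04°  ·
  (0,6): δ = 139.52°  ·
  (1,2): δ = 114.75°  ·
  (1,3): δ = 52.47°  ·
  (1,4): δ = 7.33°  ✓
  (1,5): δ = 50.05°  ·
  (1,6): δ = 82.53°  ·
  (2,3): δ = 117.72°  ·
  (2,4): δ = 57.92°  ·
  (2,5): δ = 15.20°  ✓
  (2,6): δ = 17.28°  ✓
  (3,4): δ = 120.20°  ·
  (3,5): δ = 77.48°  ·
  (3,6): δ = 45.00°  ✓
  (4,5): δ = 137.28°  ·
  (4,6): δ = 104.80°  ·
  (5,6): δ = 147.52°  ·
antipodal pairs: 5

count = 5; pairs: (0,3), (1,4), (2,5), (2,6), (3,6)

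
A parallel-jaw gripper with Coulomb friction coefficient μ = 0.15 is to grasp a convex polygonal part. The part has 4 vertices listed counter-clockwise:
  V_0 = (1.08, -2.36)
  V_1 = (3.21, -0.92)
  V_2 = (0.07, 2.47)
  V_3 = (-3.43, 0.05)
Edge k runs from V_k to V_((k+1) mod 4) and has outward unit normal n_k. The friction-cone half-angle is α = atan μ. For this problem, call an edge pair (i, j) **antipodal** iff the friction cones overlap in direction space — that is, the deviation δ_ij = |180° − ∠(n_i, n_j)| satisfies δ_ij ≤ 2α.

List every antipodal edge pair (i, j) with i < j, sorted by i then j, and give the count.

count = 1; pairs: (0,2)

α = atan 0.15 = 8.53°;  2α = 17.06°
n_0 = (+0.5601, -0.8284)
n_1 = (+0.7336, +0.6795)
n_2 = (-0.5687, +0.8225)
n_3 = (-0.4713, -0.8820)
  (0,1): δ = 81.25°  ·
  (0,2): δ = 0.60°  ✓
  (0,3): δ = 117.82°  ·
  (1,2): δ = 98.15°  ·
  (1,3): δ = 19.07°  ·
  (2,3): δ = 62.78°  ·
antipodal pairs: 1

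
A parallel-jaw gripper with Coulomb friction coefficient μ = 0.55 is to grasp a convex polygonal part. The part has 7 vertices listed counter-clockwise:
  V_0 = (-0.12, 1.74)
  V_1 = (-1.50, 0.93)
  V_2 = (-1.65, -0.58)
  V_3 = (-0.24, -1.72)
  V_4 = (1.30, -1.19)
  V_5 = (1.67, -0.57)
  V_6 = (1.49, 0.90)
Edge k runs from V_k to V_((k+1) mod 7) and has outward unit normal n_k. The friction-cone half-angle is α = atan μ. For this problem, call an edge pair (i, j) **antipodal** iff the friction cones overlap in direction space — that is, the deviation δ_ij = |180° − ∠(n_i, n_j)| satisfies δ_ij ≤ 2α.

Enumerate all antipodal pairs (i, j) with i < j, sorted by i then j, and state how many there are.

α = atan 0.55 = 28.81°;  2α = 57.62°
n_0 = (-0.5062, +0.8624)
n_1 = (-0.9951, +0.0989)
n_2 = (-0.6287, -0.7776)
n_3 = (+0.3254, -0.9456)
n_4 = (+0.8587, -0.5125)
n_5 = (+0.9926, +0.1215)
n_6 = (+0.4626, +0.8866)
  (0,1): δ = 126.08°  ·
  (0,2): δ = 69.37°  ·
  (0,3): δ = 11.42°  ✓
  (0,4): δ = 28.76°  ✓
  (0,5): δ = 66.57°  ·
  (0,6): δ = 122.04°  ·
  (1,2): δ = 123.28°  ·
  (1,3): δ = 65.34°  ·
  (1,4): δ = 25.15°  ✓
  (1,5): δ = 12.65°  ✓
  (1,6): δ = 68.12°  ·
  (2,3): δ = 122.05°  ·
  (2,4): δ = 81.87°  ·
  (2,5): δ = 44.06°  ✓
  (2,6): δ = 11.40°  ✓
  (3,4): δ = 139.82°  ·
  (3,5): δ = 102.01°  ·
  (3,6): δ = 46.54°  ✓
  (4,5): δ = 142.19°  ·
  (4,6): δ = 86.73°  ·
  (5,6): δ = 124.53°  ·
antipodal pairs: 7

count = 7; pairs: (0,3), (0,4), (1,4), (1,5), (2,5), (2,6), (3,6)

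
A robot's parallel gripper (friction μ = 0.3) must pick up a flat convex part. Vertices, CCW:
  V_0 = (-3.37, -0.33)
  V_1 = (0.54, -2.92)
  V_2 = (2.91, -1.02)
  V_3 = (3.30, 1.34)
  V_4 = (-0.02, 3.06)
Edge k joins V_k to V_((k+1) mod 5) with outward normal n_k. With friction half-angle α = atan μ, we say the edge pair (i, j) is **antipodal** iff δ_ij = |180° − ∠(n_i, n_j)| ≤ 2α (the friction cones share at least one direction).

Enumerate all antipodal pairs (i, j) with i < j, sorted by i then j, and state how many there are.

α = atan 0.3 = 16.70°;  2α = 33.40°
n_0 = (-0.5522, -0.8337)
n_1 = (+0.6255, -0.7802)
n_2 = (+0.9866, -0.1630)
n_3 = (+0.4600, +0.8879)
n_4 = (-0.7113, +0.7029)
  (0,1): δ = 107.76°  ·
  (0,2): δ = 65.86°  ·
  (0,3): δ = 6.13°  ✓
  (0,4): δ = 78.86°  ·
  (1,2): δ = 138.10°  ·
  (1,3): δ = 66.11°  ·
  (1,4): δ = 6.62°  ✓
  (2,3): δ = 108.00°  ·
  (2,4): δ = 35.28°  ·
  (3,4): δ = 107.27°  ·
antipodal pairs: 2

count = 2; pairs: (0,3), (1,4)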